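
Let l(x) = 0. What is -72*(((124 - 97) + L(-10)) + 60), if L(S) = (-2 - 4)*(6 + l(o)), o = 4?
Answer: -3672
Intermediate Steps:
L(S) = -36 (L(S) = (-2 - 4)*(6 + 0) = -6*6 = -36)
-72*(((124 - 97) + L(-10)) + 60) = -72*(((124 - 97) - 36) + 60) = -72*((27 - 36) + 60) = -72*(-9 + 60) = -72*51 = -3672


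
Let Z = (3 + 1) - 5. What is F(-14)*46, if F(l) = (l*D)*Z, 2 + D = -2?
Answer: -2576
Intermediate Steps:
D = -4 (D = -2 - 2 = -4)
Z = -1 (Z = 4 - 5 = -1)
F(l) = 4*l (F(l) = (l*(-4))*(-1) = -4*l*(-1) = 4*l)
F(-14)*46 = (4*(-14))*46 = -56*46 = -2576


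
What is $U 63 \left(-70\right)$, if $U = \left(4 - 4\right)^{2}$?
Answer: $0$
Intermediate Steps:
$U = 0$ ($U = 0^{2} = 0$)
$U 63 \left(-70\right) = 0 \cdot 63 \left(-70\right) = 0 \left(-70\right) = 0$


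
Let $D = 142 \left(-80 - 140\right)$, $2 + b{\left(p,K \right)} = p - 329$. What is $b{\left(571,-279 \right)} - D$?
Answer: $31480$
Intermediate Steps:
$b{\left(p,K \right)} = -331 + p$ ($b{\left(p,K \right)} = -2 + \left(p - 329\right) = -2 + \left(-329 + p\right) = -331 + p$)
$D = -31240$ ($D = 142 \left(-220\right) = -31240$)
$b{\left(571,-279 \right)} - D = \left(-331 + 571\right) - -31240 = 240 + 31240 = 31480$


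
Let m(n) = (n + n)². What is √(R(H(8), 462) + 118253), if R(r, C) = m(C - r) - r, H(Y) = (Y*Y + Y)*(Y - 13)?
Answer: √2821349 ≈ 1679.7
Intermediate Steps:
H(Y) = (-13 + Y)*(Y + Y²) (H(Y) = (Y² + Y)*(-13 + Y) = (Y + Y²)*(-13 + Y) = (-13 + Y)*(Y + Y²))
m(n) = 4*n² (m(n) = (2*n)² = 4*n²)
R(r, C) = -r + 4*(C - r)² (R(r, C) = 4*(C - r)² - r = -r + 4*(C - r)²)
√(R(H(8), 462) + 118253) = √((-8*(-13 + 8² - 12*8) + 4*(462 - 8*(-13 + 8² - 12*8))²) + 118253) = √((-8*(-13 + 64 - 96) + 4*(462 - 8*(-13 + 64 - 96))²) + 118253) = √((-8*(-45) + 4*(462 - 8*(-45))²) + 118253) = √((-1*(-360) + 4*(462 - 1*(-360))²) + 118253) = √((360 + 4*(462 + 360)²) + 118253) = √((360 + 4*822²) + 118253) = √((360 + 4*675684) + 118253) = √((360 + 2702736) + 118253) = √(2703096 + 118253) = √2821349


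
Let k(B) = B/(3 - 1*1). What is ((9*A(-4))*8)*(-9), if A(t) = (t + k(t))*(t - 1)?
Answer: -19440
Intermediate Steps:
k(B) = B/2 (k(B) = B/(3 - 1) = B/2)
A(t) = 3*t*(-1 + t)/2 (A(t) = (t + t/2)*(t - 1) = (3*t/2)*(-1 + t) = 3*t*(-1 + t)/2)
((9*A(-4))*8)*(-9) = ((9*((3/2)*(-4)*(-1 - 4)))*8)*(-9) = ((9*((3/2)*(-4)*(-5)))*8)*(-9) = ((9*30)*8)*(-9) = (270*8)*(-9) = 2160*(-9) = -19440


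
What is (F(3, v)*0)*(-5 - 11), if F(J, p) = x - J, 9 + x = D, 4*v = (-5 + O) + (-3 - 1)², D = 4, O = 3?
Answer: 0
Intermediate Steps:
v = 7/2 (v = ((-5 + 3) + (-3 - 1)²)/4 = (-2 + (-4)²)/4 = (-2 + 16)/4 = (¼)*14 = 7/2 ≈ 3.5000)
x = -5 (x = -9 + 4 = -5)
F(J, p) = -5 - J
(F(3, v)*0)*(-5 - 11) = ((-5 - 1*3)*0)*(-5 - 11) = ((-5 - 3)*0)*(-16) = -8*0*(-16) = 0*(-16) = 0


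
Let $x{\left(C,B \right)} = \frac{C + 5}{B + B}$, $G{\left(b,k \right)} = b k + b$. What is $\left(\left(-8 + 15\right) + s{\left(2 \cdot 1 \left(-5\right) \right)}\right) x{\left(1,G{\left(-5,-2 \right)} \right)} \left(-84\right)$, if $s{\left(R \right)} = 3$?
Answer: $-504$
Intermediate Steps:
$G{\left(b,k \right)} = b + b k$
$x{\left(C,B \right)} = \frac{5 + C}{2 B}$
$\left(\left(-8 + 15\right) + s{\left(2 \cdot 1 \left(-5\right) \right)}\right) x{\left(1,G{\left(-5,-2 \right)} \right)} \left(-84\right) = \left(\left(-8 + 15\right) + 3\right) \frac{5 + 1}{2 \left(- 5 \left(1 - 2\right)\right)} \left(-84\right) = \left(7 + 3\right) \frac{1}{2} \frac{1}{\left(-5\right) \left(-1\right)} 6 \left(-84\right) = 10 \cdot \frac{1}{2} \cdot \frac{1}{5} \cdot 6 \left(-84\right) = 10 \cdot \frac{3}{5} \left(-84\right) = 6 \left(-84\right) = -504$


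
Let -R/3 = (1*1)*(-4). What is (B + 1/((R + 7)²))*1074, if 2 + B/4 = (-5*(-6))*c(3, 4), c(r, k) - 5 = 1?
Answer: 276053442/361 ≈ 7.6469e+5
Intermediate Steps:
R = 12 (R = -3*1*1*(-4) = -3*(-4) = 12)
c(r, k) = 6 (c(r, k) = 5 + 1 = 6)
B = 712 (B = -8 + 4*(-5*(-6)*6) = -8 + 4*(30*6) = -8 + 4*180 = -8 + 720 = 712)
(B + 1/((R + 7)²))*1074 = (712 + 1/((12 + 7)²))*1074 = (712 + 1/(19²))*1074 = (712 + 1/361)*1074 = (257033/361)*1074 = 276053442/361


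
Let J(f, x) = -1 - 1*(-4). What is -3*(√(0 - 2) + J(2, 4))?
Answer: -9 - 3*I*√2 ≈ -9.0 - 4.2426*I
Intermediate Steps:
J(f, x) = 3 (J(f, x) = -1 + 4 = 3)
-3*(√(0 - 2) + J(2, 4)) = -3*(√(0 - 2) + 3) = -3*(√(-2) + 3) = -3*(I*√2 + 3) = -3*(3 + I*√2) = -9 - 3*I*√2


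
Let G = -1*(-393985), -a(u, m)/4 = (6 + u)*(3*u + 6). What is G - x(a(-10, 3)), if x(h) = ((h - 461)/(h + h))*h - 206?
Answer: 789227/2 ≈ 3.9461e+5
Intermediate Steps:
a(u, m) = -4*(6 + u)*(6 + 3*u) (a(u, m) = -4*(6 + u)*(3*u + 6) = -4*(6 + u)*(6 + 3*u))
x(h) = -873/2 + h/2 (x(h) = ((-461 + h)/((2*h)))*h - 206 = ((-461 + h)*(1/(2*h)))*h - 206 = ((-461 + h)/(2*h))*h - 206 = (-461/2 + h/2) - 206 = -873/2 + h/2)
G = 393985
G - x(a(-10, 3)) = 393985 - (-873/2 + (-144 - 96*(-10) - 12*(-10)²)/2) = 393985 - (-873/2 + (-144 + 960 - 12*100)/2) = 393985 - (-873/2 + (-144 + 960 - 1200)/2) = 393985 - (-873/2 + (½)*(-384)) = 393985 - (-873/2 - 192) = 393985 - 1*(-1257/2) = 393985 + 1257/2 = 789227/2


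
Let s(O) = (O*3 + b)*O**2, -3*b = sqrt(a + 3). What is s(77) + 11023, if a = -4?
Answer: 1380622 - 5929*I/3 ≈ 1.3806e+6 - 1976.3*I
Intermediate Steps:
b = -I/3 (b = -sqrt(-4 + 3)/3 = -I/3 ≈ -0.33333*I)
s(O) = O**2*(3*O - I/3) (s(O) = (O*3 - I/3)*O**2 = (3*O - I/3)*O**2 = O**2*(3*O - I/3))
s(77) + 11023 = (1/3)*77**2*(-I + 9*77) + 11023 = (1/3)*5929*(-I + 693) + 11023 = (1/3)*5929*(693 - I) + 11023 = (1369599 - 5929*I/3) + 11023 = 1380622 - 5929*I/3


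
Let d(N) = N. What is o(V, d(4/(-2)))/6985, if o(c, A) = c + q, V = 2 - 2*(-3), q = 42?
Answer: 10/1397 ≈ 0.0071582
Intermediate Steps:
V = 8 (V = 2 + 6 = 8)
o(c, A) = 42 + c (o(c, A) = c + 42 = 42 + c)
o(V, d(4/(-2)))/6985 = (42 + 8)/6985 = 50*(1/6985) = 10/1397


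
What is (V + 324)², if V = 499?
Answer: 677329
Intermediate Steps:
(V + 324)² = (499 + 324)² = 823² = 677329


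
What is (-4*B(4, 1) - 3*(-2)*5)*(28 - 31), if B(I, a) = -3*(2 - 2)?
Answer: -90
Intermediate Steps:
B(I, a) = 0 (B(I, a) = -3*0 = 0)
(-4*B(4, 1) - 3*(-2)*5)*(28 - 31) = (-4*0 - 3*(-2)*5)*(28 - 31) = (0 + 6*5)*(-3) = (0 + 30)*(-3) = 30*(-3) = -90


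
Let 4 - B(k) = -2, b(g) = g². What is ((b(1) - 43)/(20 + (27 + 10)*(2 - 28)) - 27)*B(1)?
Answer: -25392/157 ≈ -161.73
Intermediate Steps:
B(k) = 6 (B(k) = 4 - 1*(-2) = 4 + 2 = 6)
((b(1) - 43)/(20 + (27 + 10)*(2 - 28)) - 27)*B(1) = ((1² - 43)/(20 + (27 + 10)*(2 - 28)) - 27)*6 = ((1 - 43)/(20 + 37*(-26)) - 27)*6 = (-42/(20 - 962) - 27)*6 = (-42/(-942) - 27)*6 = (-42*(-1/942) - 27)*6 = (7/157 - 27)*6 = -4232/157*6 = -25392/157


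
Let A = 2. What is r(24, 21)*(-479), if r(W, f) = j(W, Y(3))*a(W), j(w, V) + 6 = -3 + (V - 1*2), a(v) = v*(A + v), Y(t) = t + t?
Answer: 1494480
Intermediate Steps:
Y(t) = 2*t
a(v) = v*(2 + v)
j(w, V) = -11 + V (j(w, V) = -6 + (-3 + (V - 1*2)) = -6 + (-3 + (V - 2)) = -6 + (-3 + (-2 + V)) = -6 + (-5 + V) = -11 + V)
r(W, f) = -5*W*(2 + W) (r(W, f) = (-11 + 2*3)*(W*(2 + W)) = (-11 + 6)*(W*(2 + W)) = -5*W*(2 + W))
r(24, 21)*(-479) = -5*24*(2 + 24)*(-479) = -5*24*26*(-479) = -3120*(-479) = 1494480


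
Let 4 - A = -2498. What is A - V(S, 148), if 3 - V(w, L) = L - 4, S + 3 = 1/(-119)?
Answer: 2643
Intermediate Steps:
S = -358/119 (S = -3 + 1/(-119) = -3 - 1/119 = -358/119 ≈ -3.0084)
V(w, L) = 7 - L (V(w, L) = 3 - (L - 4) = 3 - (-4 + L) = 3 + (4 - L) = 7 - L)
A = 2502 (A = 4 - 1*(-2498) = 4 + 2498 = 2502)
A - V(S, 148) = 2502 - (7 - 1*148) = 2502 - (7 - 148) = 2502 - 1*(-141) = 2502 + 141 = 2643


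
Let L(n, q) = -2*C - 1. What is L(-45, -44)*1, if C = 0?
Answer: -1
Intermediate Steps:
L(n, q) = -1 (L(n, q) = -2*0 - 1 = 0 - 1 = -1)
L(-45, -44)*1 = -1*1 = -1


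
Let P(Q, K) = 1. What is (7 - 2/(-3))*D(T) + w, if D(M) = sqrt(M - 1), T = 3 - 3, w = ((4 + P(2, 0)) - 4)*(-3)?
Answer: -3 + 23*I/3 ≈ -3.0 + 7.6667*I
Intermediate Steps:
w = -3 (w = ((4 + 1) - 4)*(-3) = (5 - 4)*(-3) = 1*(-3) = -3)
T = 0
D(M) = sqrt(-1 + M)
(7 - 2/(-3))*D(T) + w = (7 - 2/(-3))*sqrt(-1 + 0) - 3 = (7 - 2*(-1)/3)*sqrt(-1) - 3 = (7 - 1*(-2/3))*I - 3 = (7 + 2/3)*I - 3 = 23*I/3 - 3 = -3 + 23*I/3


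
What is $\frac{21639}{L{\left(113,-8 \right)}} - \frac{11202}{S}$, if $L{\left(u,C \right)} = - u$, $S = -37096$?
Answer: $- \frac{400727259}{2095924} \approx -191.19$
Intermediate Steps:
$\frac{21639}{L{\left(113,-8 \right)}} - \frac{11202}{S} = \frac{21639}{\left(-1\right) 113} - \frac{11202}{-37096} = \frac{21639}{-113} - - \frac{5601}{18548} = 21639 \left(- \frac{1}{113}\right) + \frac{5601}{18548} = - \frac{21639}{113} + \frac{5601}{18548} = - \frac{400727259}{2095924}$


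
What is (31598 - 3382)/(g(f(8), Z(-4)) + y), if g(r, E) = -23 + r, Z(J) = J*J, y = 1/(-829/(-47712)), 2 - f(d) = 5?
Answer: 11695532/13079 ≈ 894.22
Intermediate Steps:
f(d) = -3 (f(d) = 2 - 1*5 = 2 - 5 = -3)
y = 47712/829 (y = 1/(-829*(-1/47712)) = 1/(829/47712) = 47712/829 ≈ 57.554)
Z(J) = J**2
(31598 - 3382)/(g(f(8), Z(-4)) + y) = (31598 - 3382)/((-23 - 3) + 47712/829) = 28216/(-26 + 47712/829) = 28216/(26158/829) = 28216*(829/26158) = 11695532/13079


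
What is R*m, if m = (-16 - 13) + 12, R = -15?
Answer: 255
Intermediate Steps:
m = -17 (m = -29 + 12 = -17)
R*m = -15*(-17) = 255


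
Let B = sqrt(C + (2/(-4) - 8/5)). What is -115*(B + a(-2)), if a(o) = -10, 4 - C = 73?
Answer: 1150 - 69*I*sqrt(790)/2 ≈ 1150.0 - 969.69*I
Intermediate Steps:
C = -69 (C = 4 - 1*73 = 4 - 73 = -69)
B = 3*I*sqrt(790)/10 (B = sqrt(-69 + (2/(-4) - 8/5)) = sqrt(-69 + (2*(-1/4) - 8*1/5)) = sqrt(-69 + (-1/2 - 8/5)) = sqrt(-69 - 21/10) = sqrt(-711/10) = 3*I*sqrt(790)/10 ≈ 8.4321*I)
-115*(B + a(-2)) = -115*(3*I*sqrt(790)/10 - 10) = -115*(-10 + 3*I*sqrt(790)/10) = 1150 - 69*I*sqrt(790)/2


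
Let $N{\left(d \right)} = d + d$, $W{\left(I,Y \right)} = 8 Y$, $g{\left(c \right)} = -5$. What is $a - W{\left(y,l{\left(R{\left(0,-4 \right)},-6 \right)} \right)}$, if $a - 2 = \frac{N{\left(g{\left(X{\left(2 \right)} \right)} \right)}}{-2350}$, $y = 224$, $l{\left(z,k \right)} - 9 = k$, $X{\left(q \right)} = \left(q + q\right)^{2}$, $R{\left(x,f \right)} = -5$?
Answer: $- \frac{5169}{235} \approx -21.996$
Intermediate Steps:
$X{\left(q \right)} = 4 q^{2}$ ($X{\left(q \right)} = \left(2 q\right)^{2} = 4 q^{2}$)
$l{\left(z,k \right)} = 9 + k$
$N{\left(d \right)} = 2 d$
$a = \frac{471}{235}$ ($a = 2 + \frac{2 \left(-5\right)}{-2350} = 2 - - \frac{1}{235} = 2 + \frac{1}{235} = \frac{471}{235} \approx 2.0043$)
$a - W{\left(y,l{\left(R{\left(0,-4 \right)},-6 \right)} \right)} = \frac{471}{235} - 8 \left(9 - 6\right) = \frac{471}{235} - 8 \cdot 3 = \frac{471}{235} - 24 = - \frac{5169}{235}$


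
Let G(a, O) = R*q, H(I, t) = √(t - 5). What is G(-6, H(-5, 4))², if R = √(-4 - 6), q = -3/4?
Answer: -45/8 ≈ -5.6250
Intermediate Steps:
q = -¾ (q = -3*¼ = -¾ ≈ -0.75000)
R = I*√10 (R = √(-10) = I*√10 ≈ 3.1623*I)
H(I, t) = √(-5 + t)
G(a, O) = -3*I*√10/4 (G(a, O) = (I*√10)*(-¾) = -3*I*√10/4)
G(-6, H(-5, 4))² = (-3*I*√10/4)² = -45/8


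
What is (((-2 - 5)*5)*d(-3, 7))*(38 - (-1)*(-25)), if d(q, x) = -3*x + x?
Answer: 6370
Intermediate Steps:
d(q, x) = -2*x
(((-2 - 5)*5)*d(-3, 7))*(38 - (-1)*(-25)) = (((-2 - 5)*5)*(-2*7))*(38 - (-1)*(-25)) = (-7*5*(-14))*(38 - 1*25) = (-35*(-14))*(38 - 25) = 490*13 = 6370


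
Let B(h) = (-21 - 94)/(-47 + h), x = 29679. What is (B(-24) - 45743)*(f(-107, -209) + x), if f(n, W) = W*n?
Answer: -169013576796/71 ≈ -2.3805e+9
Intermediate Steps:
B(h) = -115/(-47 + h)
(B(-24) - 45743)*(f(-107, -209) + x) = (-115/(-47 - 24) - 45743)*(-209*(-107) + 29679) = (-115/(-71) - 45743)*(22363 + 29679) = (-115*(-1/71) - 45743)*52042 = (115/71 - 45743)*52042 = -3247638/71*52042 = -169013576796/71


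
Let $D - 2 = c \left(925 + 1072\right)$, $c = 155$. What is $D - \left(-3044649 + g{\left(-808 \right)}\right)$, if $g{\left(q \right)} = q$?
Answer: $3354994$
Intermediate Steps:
$D = 309537$ ($D = 2 + 155 \left(925 + 1072\right) = 2 + 155 \cdot 1997 = 2 + 309535 = 309537$)
$D - \left(-3044649 + g{\left(-808 \right)}\right) = 309537 + \left(1999274 - \left(-808 - 1045375\right)\right) = 309537 + \left(1999274 - -1046183\right) = 309537 + \left(1999274 + 1046183\right) = 309537 + 3045457 = 3354994$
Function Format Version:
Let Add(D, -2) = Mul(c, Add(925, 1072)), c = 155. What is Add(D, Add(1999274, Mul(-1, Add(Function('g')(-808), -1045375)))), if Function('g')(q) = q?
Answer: 3354994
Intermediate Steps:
D = 309537 (D = Add(2, Mul(155, Add(925, 1072))) = Add(2, Mul(155, 1997)) = Add(2, 309535) = 309537)
Add(D, Add(1999274, Mul(-1, Add(Function('g')(-808), -1045375)))) = Add(309537, Add(1999274, Mul(-1, Add(-808, -1045375)))) = Add(309537, Add(1999274, Mul(-1, -1046183))) = Add(309537, Add(1999274, 1046183)) = Add(309537, 3045457) = 3354994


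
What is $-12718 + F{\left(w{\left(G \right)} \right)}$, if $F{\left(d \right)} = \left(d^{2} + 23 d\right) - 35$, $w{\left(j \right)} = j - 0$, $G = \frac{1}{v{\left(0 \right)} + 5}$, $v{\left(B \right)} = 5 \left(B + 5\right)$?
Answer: $- \frac{11477009}{900} \approx -12752.0$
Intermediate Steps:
$v{\left(B \right)} = 25 + 5 B$ ($v{\left(B \right)} = 5 \left(5 + B\right) = 25 + 5 B$)
$G = \frac{1}{30}$ ($G = \frac{1}{\left(25 + 5 \cdot 0\right) + 5} = \frac{1}{\left(25 + 0\right) + 5} = \frac{1}{25 + 5} = \frac{1}{30} \approx 0.033333$)
$w{\left(j \right)} = j$ ($w{\left(j \right)} = j + 0 = j$)
$F{\left(d \right)} = -35 + d^{2} + 23 d$
$-12718 + F{\left(w{\left(G \right)} \right)} = -12718 + \left(-35 + \left(\frac{1}{30}\right)^{2} + 23 \cdot \frac{1}{30}\right) = -12718 + \left(-35 + \frac{1}{900} + \frac{23}{30}\right) = -12718 - \frac{30809}{900} = - \frac{11477009}{900}$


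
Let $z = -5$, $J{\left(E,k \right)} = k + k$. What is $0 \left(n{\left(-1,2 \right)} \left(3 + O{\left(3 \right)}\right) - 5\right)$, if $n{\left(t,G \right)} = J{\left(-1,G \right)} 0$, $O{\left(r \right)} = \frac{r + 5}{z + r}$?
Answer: $0$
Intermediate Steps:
$J{\left(E,k \right)} = 2 k$
$O{\left(r \right)} = \frac{5 + r}{-5 + r}$ ($O{\left(r \right)} = \frac{r + 5}{-5 + r} = \frac{5 + r}{-5 + r}$)
$n{\left(t,G \right)} = 0$ ($n{\left(t,G \right)} = 2 G 0 = 0$)
$0 \left(n{\left(-1,2 \right)} \left(3 + O{\left(3 \right)}\right) - 5\right) = 0 \left(0 \left(3 + \frac{5 + 3}{-5 + 3}\right) - 5\right) = 0 \left(0 \left(3 + \frac{1}{-2} \cdot 8\right) - 5\right) = 0 \left(0 \left(3 - 4\right) - 5\right) = 0 \left(0 \left(-1\right) - 5\right) = 0 \left(0 - 5\right) = 0 \left(-5\right) = 0$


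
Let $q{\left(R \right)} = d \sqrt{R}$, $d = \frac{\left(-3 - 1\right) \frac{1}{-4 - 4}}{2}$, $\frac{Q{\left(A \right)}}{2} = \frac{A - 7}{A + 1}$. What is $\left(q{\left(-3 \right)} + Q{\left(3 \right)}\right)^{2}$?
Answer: $\frac{61}{16} - i \sqrt{3} \approx 3.8125 - 1.732 i$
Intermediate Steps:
$Q{\left(A \right)} = \frac{2 \left(-7 + A\right)}{1 + A}$ ($Q{\left(A \right)} = 2 \frac{A - 7}{A + 1} = 2 \frac{-7 + A}{1 + A} = \frac{2 \left(-7 + A\right)}{1 + A}$)
$d = \frac{1}{4}$ ($d = - \frac{4}{-8} \cdot \frac{1}{2} = \left(-4\right) \left(- \frac{1}{8}\right) \frac{1}{2} = \frac{1}{2} \cdot \frac{1}{2} = \frac{1}{4} \approx 0.25$)
$q{\left(R \right)} = \frac{\sqrt{R}}{4}$
$\left(q{\left(-3 \right)} + Q{\left(3 \right)}\right)^{2} = \left(\frac{\sqrt{-3}}{4} + \frac{2 \left(-7 + 3\right)}{1 + 3}\right)^{2} = \left(\frac{i \sqrt{3}}{4} + 2 \cdot \frac{1}{4} \left(-4\right)\right)^{2} = \left(\frac{i \sqrt{3}}{4} - 2\right)^{2} = \left(-2 + \frac{i \sqrt{3}}{4}\right)^{2}$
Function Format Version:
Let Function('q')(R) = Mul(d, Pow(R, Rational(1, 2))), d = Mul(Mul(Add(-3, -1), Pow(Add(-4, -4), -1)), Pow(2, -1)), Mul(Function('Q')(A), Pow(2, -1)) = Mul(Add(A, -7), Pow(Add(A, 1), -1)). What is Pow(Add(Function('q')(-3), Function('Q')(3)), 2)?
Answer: Add(Rational(61, 16), Mul(-1, I, Pow(3, Rational(1, 2)))) ≈ Add(3.8125, Mul(-1.7320, I))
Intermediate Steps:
Function('Q')(A) = Mul(2, Pow(Add(1, A), -1), Add(-7, A)) (Function('Q')(A) = Mul(2, Mul(Add(A, -7), Pow(Add(A, 1), -1))) = Mul(2, Mul(Add(-7, A), Pow(Add(1, A), -1))) = Mul(2, Mul(Pow(Add(1, A), -1), Add(-7, A))) = Mul(2, Pow(Add(1, A), -1), Add(-7, A)))
d = Rational(1, 4) (d = Mul(Mul(-4, Pow(-8, -1)), Rational(1, 2)) = Mul(Mul(-4, Rational(-1, 8)), Rational(1, 2)) = Mul(Rational(1, 2), Rational(1, 2)) = Rational(1, 4) ≈ 0.25000)
Function('q')(R) = Mul(Rational(1, 4), Pow(R, Rational(1, 2)))
Pow(Add(Function('q')(-3), Function('Q')(3)), 2) = Pow(Add(Mul(Rational(1, 4), Pow(-3, Rational(1, 2))), Mul(2, Pow(Add(1, 3), -1), Add(-7, 3))), 2) = Pow(Add(Mul(Rational(1, 4), Mul(I, Pow(3, Rational(1, 2)))), Mul(2, Pow(4, -1), -4)), 2) = Pow(Add(Mul(Rational(1, 4), I, Pow(3, Rational(1, 2))), Mul(2, Rational(1, 4), -4)), 2) = Pow(Add(Mul(Rational(1, 4), I, Pow(3, Rational(1, 2))), -2), 2) = Pow(Add(-2, Mul(Rational(1, 4), I, Pow(3, Rational(1, 2)))), 2)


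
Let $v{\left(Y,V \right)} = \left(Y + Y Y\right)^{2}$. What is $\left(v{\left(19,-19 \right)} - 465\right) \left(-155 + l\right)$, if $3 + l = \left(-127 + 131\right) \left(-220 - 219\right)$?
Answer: $-275491590$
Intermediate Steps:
$l = -1759$ ($l = -3 + \left(-127 + 131\right) \left(-220 - 219\right) = -3 + 4 \left(-439\right) = -3 - 1756 = -1759$)
$v{\left(Y,V \right)} = \left(Y + Y^{2}\right)^{2}$
$\left(v{\left(19,-19 \right)} - 465\right) \left(-155 + l\right) = \left(19^{2} \left(1 + 19\right)^{2} - 465\right) \left(-155 - 1759\right) = \left(361 \cdot 20^{2} - 465\right) \left(-1914\right) = \left(361 \cdot 400 - 465\right) \left(-1914\right) = \left(144400 - 465\right) \left(-1914\right) = 143935 \left(-1914\right) = -275491590$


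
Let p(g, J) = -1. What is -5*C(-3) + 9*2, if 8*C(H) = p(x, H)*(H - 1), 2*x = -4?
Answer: 31/2 ≈ 15.500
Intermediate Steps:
x = -2 (x = (½)*(-4) = -2)
C(H) = ⅛ - H/8 (C(H) = (-(H - 1))/8 = (-(-1 + H))/8 = (1 - H)/8 = ⅛ - H/8)
-5*C(-3) + 9*2 = -5*(⅛ - ⅛*(-3)) + 9*2 = -5*(⅛ + 3/8) + 18 = -5*½ + 18 = -5/2 + 18 = 31/2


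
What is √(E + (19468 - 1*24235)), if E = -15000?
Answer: I*√19767 ≈ 140.6*I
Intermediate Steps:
√(E + (19468 - 1*24235)) = √(-15000 + (19468 - 1*24235)) = √(-15000 + (19468 - 24235)) = √(-15000 - 4767) = √(-19767) = I*√19767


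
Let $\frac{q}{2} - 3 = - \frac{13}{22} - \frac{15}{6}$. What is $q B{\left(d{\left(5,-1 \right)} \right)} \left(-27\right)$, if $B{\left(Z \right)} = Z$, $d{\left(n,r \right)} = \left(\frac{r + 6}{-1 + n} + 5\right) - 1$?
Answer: $\frac{567}{22} \approx 25.773$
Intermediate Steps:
$d{\left(n,r \right)} = 4 + \frac{6 + r}{-1 + n}$ ($d{\left(n,r \right)} = \left(\frac{6 + r}{-1 + n} + 5\right) - 1 = \left(5 + \frac{6 + r}{-1 + n}\right) - 1 = 4 + \frac{6 + r}{-1 + n}$)
$q = - \frac{2}{11}$ ($q = 6 + 2 \left(- \frac{13}{22} - \frac{15}{6}\right) = 6 + 2 \left(\left(-13\right) \frac{1}{22} - \frac{5}{2}\right) = 6 + 2 \left(- \frac{13}{22} - \frac{5}{2}\right) = 6 + 2 \left(- \frac{34}{11}\right) = 6 - \frac{68}{11} = - \frac{2}{11} \approx -0.18182$)
$q B{\left(d{\left(5,-1 \right)} \right)} \left(-27\right) = - \frac{2 \frac{2 - 1 + 4 \cdot 5}{-1 + 5}}{11} \left(-27\right) = - \frac{2 \frac{2 - 1 + 20}{4}}{11} \left(-27\right) = - \frac{2 \cdot \frac{1}{4} \cdot 21}{11} \left(-27\right) = \left(- \frac{2}{11}\right) \frac{21}{4} \left(-27\right) = \left(- \frac{21}{22}\right) \left(-27\right) = \frac{567}{22}$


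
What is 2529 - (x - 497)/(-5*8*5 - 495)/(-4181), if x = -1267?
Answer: 7348757319/2905795 ≈ 2529.0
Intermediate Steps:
2529 - (x - 497)/(-5*8*5 - 495)/(-4181) = 2529 - (-1267 - 497)/(-5*8*5 - 495)/(-4181) = 2529 - (-1764/(-40*5 - 495))*(-1)/4181 = 2529 - (-1764/(-200 - 495))*(-1)/4181 = 2529 - (-1764/(-695))*(-1)/4181 = 2529 - (-1764*(-1/695))*(-1)/4181 = 2529 - 1764*(-1)/(695*4181) = 2529 - 1*(-1764/2905795) = 2529 + 1764/2905795 = 7348757319/2905795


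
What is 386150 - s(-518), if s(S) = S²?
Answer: 117826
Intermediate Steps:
386150 - s(-518) = 386150 - 1*(-518)² = 386150 - 1*268324 = 386150 - 268324 = 117826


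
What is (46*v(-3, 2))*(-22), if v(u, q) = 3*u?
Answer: 9108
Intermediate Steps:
(46*v(-3, 2))*(-22) = (46*(3*(-3)))*(-22) = (46*(-9))*(-22) = -414*(-22) = 9108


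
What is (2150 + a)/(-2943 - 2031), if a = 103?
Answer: -751/1658 ≈ -0.45296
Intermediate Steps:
(2150 + a)/(-2943 - 2031) = (2150 + 103)/(-2943 - 2031) = 2253/(-4974) = 2253*(-1/4974) = -751/1658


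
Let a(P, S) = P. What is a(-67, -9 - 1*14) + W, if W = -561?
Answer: -628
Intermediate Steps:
a(-67, -9 - 1*14) + W = -67 - 561 = -628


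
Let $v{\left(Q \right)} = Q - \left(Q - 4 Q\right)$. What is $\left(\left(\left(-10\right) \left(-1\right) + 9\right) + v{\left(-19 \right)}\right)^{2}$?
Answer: $3249$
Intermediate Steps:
$v{\left(Q \right)} = 4 Q$ ($v{\left(Q \right)} = Q - - 3 Q = Q + 3 Q = 4 Q$)
$\left(\left(\left(-10\right) \left(-1\right) + 9\right) + v{\left(-19 \right)}\right)^{2} = \left(\left(\left(-10\right) \left(-1\right) + 9\right) + 4 \left(-19\right)\right)^{2} = \left(\left(10 + 9\right) - 76\right)^{2} = \left(19 - 76\right)^{2} = \left(-57\right)^{2} = 3249$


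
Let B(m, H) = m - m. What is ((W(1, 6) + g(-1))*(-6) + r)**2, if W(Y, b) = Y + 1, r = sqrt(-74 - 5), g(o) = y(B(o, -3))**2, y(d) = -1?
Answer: (-18 + I*sqrt(79))**2 ≈ 245.0 - 319.98*I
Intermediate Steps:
B(m, H) = 0
g(o) = 1 (g(o) = (-1)**2 = 1)
r = I*sqrt(79) (r = sqrt(-79) = I*sqrt(79) ≈ 8.8882*I)
W(Y, b) = 1 + Y
((W(1, 6) + g(-1))*(-6) + r)**2 = (((1 + 1) + 1)*(-6) + I*sqrt(79))**2 = ((2 + 1)*(-6) + I*sqrt(79))**2 = (3*(-6) + I*sqrt(79))**2 = (-18 + I*sqrt(79))**2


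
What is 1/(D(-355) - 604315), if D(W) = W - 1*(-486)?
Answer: -1/604184 ≈ -1.6551e-6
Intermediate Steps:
D(W) = 486 + W (D(W) = W + 486 = 486 + W)
1/(D(-355) - 604315) = 1/((486 - 355) - 604315) = 1/(131 - 604315) = 1/(-604184) = -1/604184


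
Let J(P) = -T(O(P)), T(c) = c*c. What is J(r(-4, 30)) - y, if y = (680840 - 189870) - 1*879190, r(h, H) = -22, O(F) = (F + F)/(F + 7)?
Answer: 87347564/225 ≈ 3.8821e+5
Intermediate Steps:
O(F) = 2*F/(7 + F) (O(F) = (2*F)/(7 + F) = 2*F/(7 + F))
T(c) = c²
J(P) = -4*P²/(7 + P)² (J(P) = -(2*P/(7 + P))² = -4*P²/(7 + P)²)
y = -388220 (y = 490970 - 879190 = -388220)
J(r(-4, 30)) - y = -4*(-22)²/(7 - 22)² - 1*(-388220) = -4*484/(-15)² + 388220 = -4*484*1/225 + 388220 = -1936/225 + 388220 = 87347564/225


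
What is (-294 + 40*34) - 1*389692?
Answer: -388626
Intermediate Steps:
(-294 + 40*34) - 1*389692 = (-294 + 1360) - 389692 = 1066 - 389692 = -388626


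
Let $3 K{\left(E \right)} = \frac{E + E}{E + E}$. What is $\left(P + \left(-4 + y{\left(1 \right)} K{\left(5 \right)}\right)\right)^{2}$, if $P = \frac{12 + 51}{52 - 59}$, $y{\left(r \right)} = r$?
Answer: $\frac{1444}{9} \approx 160.44$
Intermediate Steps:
$P = -9$ ($P = \frac{63}{-7} = 63 \left(- \frac{1}{7}\right) = -9$)
$K{\left(E \right)} = \frac{1}{3}$ ($K{\left(E \right)} = \frac{\left(E + E\right) \frac{1}{E + E}}{3} = \frac{2 E \frac{1}{2 E}}{3} = \frac{1}{3} \cdot 1 = \frac{1}{3}$)
$\left(P + \left(-4 + y{\left(1 \right)} K{\left(5 \right)}\right)\right)^{2} = \left(-9 + \left(-4 + 1 \cdot \frac{1}{3}\right)\right)^{2} = \left(-9 + \left(-4 + \frac{1}{3}\right)\right)^{2} = \left(-9 - \frac{11}{3}\right)^{2} = \left(- \frac{38}{3}\right)^{2} = \frac{1444}{9}$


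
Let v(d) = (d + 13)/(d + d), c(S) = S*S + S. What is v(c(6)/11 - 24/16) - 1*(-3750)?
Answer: 382837/102 ≈ 3753.3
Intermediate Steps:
c(S) = S + S**2 (c(S) = S**2 + S = S + S**2)
v(d) = (13 + d)/(2*d) (v(d) = (13 + d)/((2*d)) = (13 + d)*(1/(2*d)) = (13 + d)/(2*d))
v(c(6)/11 - 24/16) - 1*(-3750) = (13 + ((6*(1 + 6))/11 - 24/16))/(2*((6*(1 + 6))/11 - 24/16)) - 1*(-3750) = (13 + ((6*7)*(1/11) - 24*1/16))/(2*((6*7)*(1/11) - 24*1/16)) + 3750 = (13 + (42*(1/11) - 3/2))/(2*(42*(1/11) - 3/2)) + 3750 = (13 + (42/11 - 3/2))/(2*(42/11 - 3/2)) + 3750 = (13 + 51/22)/(2*(51/22)) + 3750 = (1/2)*(22/51)*(337/22) + 3750 = 337/102 + 3750 = 382837/102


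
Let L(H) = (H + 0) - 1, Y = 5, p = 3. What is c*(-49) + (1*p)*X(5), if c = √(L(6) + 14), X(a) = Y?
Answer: 15 - 49*√19 ≈ -198.59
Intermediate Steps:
L(H) = -1 + H (L(H) = H - 1 = -1 + H)
X(a) = 5
c = √19 (c = √((-1 + 6) + 14) = √(5 + 14) = √19 ≈ 4.3589)
c*(-49) + (1*p)*X(5) = √19*(-49) + (1*3)*5 = -49*√19 + 3*5 = -49*√19 + 15 = 15 - 49*√19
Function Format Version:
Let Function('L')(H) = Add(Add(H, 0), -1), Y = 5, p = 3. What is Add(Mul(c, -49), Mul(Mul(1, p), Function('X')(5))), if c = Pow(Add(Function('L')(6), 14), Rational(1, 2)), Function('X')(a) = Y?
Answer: Add(15, Mul(-49, Pow(19, Rational(1, 2)))) ≈ -198.59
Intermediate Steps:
Function('L')(H) = Add(-1, H) (Function('L')(H) = Add(H, -1) = Add(-1, H))
Function('X')(a) = 5
c = Pow(19, Rational(1, 2)) (c = Pow(Add(Add(-1, 6), 14), Rational(1, 2)) = Pow(Add(5, 14), Rational(1, 2)) = Pow(19, Rational(1, 2)) ≈ 4.3589)
Add(Mul(c, -49), Mul(Mul(1, p), Function('X')(5))) = Add(Mul(Pow(19, Rational(1, 2)), -49), Mul(Mul(1, 3), 5)) = Add(Mul(-49, Pow(19, Rational(1, 2))), Mul(3, 5)) = Add(Mul(-49, Pow(19, Rational(1, 2))), 15) = Add(15, Mul(-49, Pow(19, Rational(1, 2))))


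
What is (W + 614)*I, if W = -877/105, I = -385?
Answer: -699523/3 ≈ -2.3317e+5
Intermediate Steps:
W = -877/105 (W = -877*1/105 = -877/105 ≈ -8.3524)
(W + 614)*I = (-877/105 + 614)*(-385) = (63593/105)*(-385) = -699523/3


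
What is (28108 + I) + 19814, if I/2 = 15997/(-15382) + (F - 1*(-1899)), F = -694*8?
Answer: 312361659/7691 ≈ 40614.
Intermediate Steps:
F = -5552
I = -56206443/7691 (I = 2*(15997/(-15382) + (-5552 - 1*(-1899))) = 2*(15997*(-1/15382) + (-5552 + 1899)) = 2*(-15997/15382 - 3653) = 2*(-56206443/15382) = -56206443/7691 ≈ -7308.1)
(28108 + I) + 19814 = (28108 - 56206443/7691) + 19814 = 159972185/7691 + 19814 = 312361659/7691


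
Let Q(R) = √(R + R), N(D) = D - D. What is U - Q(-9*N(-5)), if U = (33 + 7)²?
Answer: 1600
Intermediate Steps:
N(D) = 0
U = 1600 (U = 40² = 1600)
Q(R) = √2*√R (Q(R) = √(2*R) = √2*√R)
U - Q(-9*N(-5)) = 1600 - √2*√(-9*0) = 1600 - √2*√0 = 1600 - √2*0 = 1600 - 1*0 = 1600 + 0 = 1600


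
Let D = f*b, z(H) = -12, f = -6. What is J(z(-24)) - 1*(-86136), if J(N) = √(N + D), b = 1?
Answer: 86136 + 3*I*√2 ≈ 86136.0 + 4.2426*I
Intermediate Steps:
D = -6 (D = -6*1 = -6)
J(N) = √(-6 + N) (J(N) = √(N - 6) = √(-6 + N))
J(z(-24)) - 1*(-86136) = √(-6 - 12) - 1*(-86136) = √(-18) + 86136 = 3*I*√2 + 86136 = 86136 + 3*I*√2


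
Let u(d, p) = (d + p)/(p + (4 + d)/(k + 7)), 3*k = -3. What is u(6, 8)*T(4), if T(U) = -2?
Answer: -84/29 ≈ -2.8966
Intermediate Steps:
k = -1 (k = (1/3)*(-3) = -1)
u(d, p) = (d + p)/(2/3 + p + d/6) (u(d, p) = (d + p)/(p + (4 + d)/(-1 + 7)) = (d + p)/(p + (4 + d)/6) = (d + p)/(p + (4 + d)*(1/6)) = (d + p)/(p + (2/3 + d/6)) = (d + p)/(2/3 + p + d/6))
u(6, 8)*T(4) = (6*(6 + 8)/(4 + 6 + 6*8))*(-2) = (6*14/(4 + 6 + 48))*(-2) = (6*14/58)*(-2) = (6*(1/58)*14)*(-2) = (42/29)*(-2) = -84/29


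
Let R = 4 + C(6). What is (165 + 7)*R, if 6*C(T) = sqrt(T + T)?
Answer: 688 + 172*sqrt(3)/3 ≈ 787.30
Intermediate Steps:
C(T) = sqrt(2)*sqrt(T)/6 (C(T) = sqrt(T + T)/6 = sqrt(2*T)/6 = (sqrt(2)*sqrt(T))/6 = sqrt(2)*sqrt(T)/6)
R = 4 + sqrt(3)/3 (R = 4 + sqrt(2)*sqrt(6)/6 = 4 + sqrt(3)/3 ≈ 4.5773)
(165 + 7)*R = (165 + 7)*(4 + sqrt(3)/3) = 172*(4 + sqrt(3)/3) = 688 + 172*sqrt(3)/3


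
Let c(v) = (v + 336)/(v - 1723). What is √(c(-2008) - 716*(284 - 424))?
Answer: 2*√348845806218/3731 ≈ 316.61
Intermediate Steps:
c(v) = (336 + v)/(-1723 + v)
√(c(-2008) - 716*(284 - 424)) = √((336 - 2008)/(-1723 - 2008) - 716*(284 - 424)) = √(-1672/(-3731) - 716*(-140)) = √(-1/3731*(-1672) + 100240) = √(1672/3731 + 100240) = √(373997112/3731) = 2*√348845806218/3731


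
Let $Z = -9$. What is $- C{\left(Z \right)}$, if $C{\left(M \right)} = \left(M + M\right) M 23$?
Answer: $-3726$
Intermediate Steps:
$C{\left(M \right)} = 46 M^{2}$ ($C{\left(M \right)} = 2 M M 23 = 2 M^{2} \cdot 23 = 46 M^{2}$)
$- C{\left(Z \right)} = - 46 \left(-9\right)^{2} = - 46 \cdot 81 = \left(-1\right) 3726 = -3726$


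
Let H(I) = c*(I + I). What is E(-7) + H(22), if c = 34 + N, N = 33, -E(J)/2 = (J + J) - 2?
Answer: 2980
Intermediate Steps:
E(J) = 4 - 4*J (E(J) = -2*((J + J) - 2) = -2*(2*J - 2) = -2*(-2 + 2*J) = 4 - 4*J)
c = 67 (c = 34 + 33 = 67)
H(I) = 134*I (H(I) = 67*(I + I) = 67*(2*I) = 134*I)
E(-7) + H(22) = (4 - 4*(-7)) + 134*22 = (4 + 28) + 2948 = 32 + 2948 = 2980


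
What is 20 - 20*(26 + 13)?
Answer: -760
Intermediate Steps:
20 - 20*(26 + 13) = 20 - 20*39 = 20 - 780 = -760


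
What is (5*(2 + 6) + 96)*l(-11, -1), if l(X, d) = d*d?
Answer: 136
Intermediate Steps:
l(X, d) = d²
(5*(2 + 6) + 96)*l(-11, -1) = (5*(2 + 6) + 96)*(-1)² = (5*8 + 96)*1 = (40 + 96)*1 = 136*1 = 136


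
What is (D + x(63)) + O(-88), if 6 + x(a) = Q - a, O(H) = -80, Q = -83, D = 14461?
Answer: 14229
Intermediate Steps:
x(a) = -89 - a (x(a) = -6 + (-83 - a) = -89 - a)
(D + x(63)) + O(-88) = (14461 + (-89 - 1*63)) - 80 = (14461 + (-89 - 63)) - 80 = (14461 - 152) - 80 = 14309 - 80 = 14229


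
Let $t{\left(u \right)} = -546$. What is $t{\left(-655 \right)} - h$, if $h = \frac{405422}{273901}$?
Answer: $- \frac{149955368}{273901} \approx -547.48$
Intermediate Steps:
$h = \frac{405422}{273901}$ ($h = 405422 \cdot \frac{1}{273901} = \frac{405422}{273901} \approx 1.4802$)
$t{\left(-655 \right)} - h = -546 - \frac{405422}{273901} = - \frac{149955368}{273901}$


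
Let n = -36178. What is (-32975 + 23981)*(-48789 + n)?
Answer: 764193198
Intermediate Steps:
(-32975 + 23981)*(-48789 + n) = (-32975 + 23981)*(-48789 - 36178) = -8994*(-84967) = 764193198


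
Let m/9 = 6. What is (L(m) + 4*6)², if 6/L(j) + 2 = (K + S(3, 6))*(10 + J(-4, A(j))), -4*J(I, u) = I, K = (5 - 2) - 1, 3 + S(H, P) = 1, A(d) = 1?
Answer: 441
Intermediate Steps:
m = 54 (m = 9*6 = 54)
S(H, P) = -2 (S(H, P) = -3 + 1 = -2)
K = 2 (K = 3 - 1 = 2)
J(I, u) = -I/4
L(j) = -3 (L(j) = 6/(-2 + (2 - 2)*(10 - ¼*(-4))) = 6/(-2 + 0*(10 + 1)) = 6/(-2 + 0*11) = 6/(-2 + 0) = 6/(-2) = 6*(-½) = -3)
(L(m) + 4*6)² = (-3 + 4*6)² = (-3 + 24)² = 21² = 441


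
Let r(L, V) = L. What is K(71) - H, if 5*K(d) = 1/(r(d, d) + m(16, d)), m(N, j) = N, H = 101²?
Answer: -4437434/435 ≈ -10201.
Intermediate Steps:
H = 10201
K(d) = 1/(5*(16 + d)) (K(d) = 1/(5*(d + 16)) = 1/(5*(16 + d)))
K(71) - H = 1/(5*(16 + 71)) - 1*10201 = (⅕)/87 - 10201 = (⅕)*(1/87) - 10201 = 1/435 - 10201 = -4437434/435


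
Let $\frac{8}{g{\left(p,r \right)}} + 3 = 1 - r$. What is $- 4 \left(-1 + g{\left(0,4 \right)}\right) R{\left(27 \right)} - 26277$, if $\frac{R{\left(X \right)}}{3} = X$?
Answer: $-25521$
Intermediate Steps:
$g{\left(p,r \right)} = \frac{8}{-2 - r}$ ($g{\left(p,r \right)} = \frac{8}{-3 - \left(-1 + r\right)} = \frac{8}{-2 - r}$)
$R{\left(X \right)} = 3 X$
$- 4 \left(-1 + g{\left(0,4 \right)}\right) R{\left(27 \right)} - 26277 = - 4 \left(-1 - \frac{8}{2 + 4}\right) 3 \cdot 27 - 26277 = - 4 \left(-1 - \frac{8}{6}\right) 81 - 26277 = - 4 \left(-1 - \frac{4}{3}\right) 81 - 26277 = \left(-4\right) \left(- \frac{7}{3}\right) 81 - 26277 = \frac{28}{3} \cdot 81 - 26277 = 756 - 26277 = -25521$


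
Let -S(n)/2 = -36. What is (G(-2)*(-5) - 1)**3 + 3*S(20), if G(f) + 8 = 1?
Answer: 39520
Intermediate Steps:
G(f) = -7 (G(f) = -8 + 1 = -7)
S(n) = 72 (S(n) = -2*(-36) = 72)
(G(-2)*(-5) - 1)**3 + 3*S(20) = (-7*(-5) - 1)**3 + 3*72 = (35 - 1)**3 + 216 = 34**3 + 216 = 39304 + 216 = 39520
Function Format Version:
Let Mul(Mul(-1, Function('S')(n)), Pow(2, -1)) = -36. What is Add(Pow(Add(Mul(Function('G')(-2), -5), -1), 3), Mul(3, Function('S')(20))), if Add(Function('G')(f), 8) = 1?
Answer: 39520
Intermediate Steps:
Function('G')(f) = -7 (Function('G')(f) = Add(-8, 1) = -7)
Function('S')(n) = 72 (Function('S')(n) = Mul(-2, -36) = 72)
Add(Pow(Add(Mul(Function('G')(-2), -5), -1), 3), Mul(3, Function('S')(20))) = Add(Pow(Add(Mul(-7, -5), -1), 3), Mul(3, 72)) = Add(Pow(Add(35, -1), 3), 216) = Add(Pow(34, 3), 216) = Add(39304, 216) = 39520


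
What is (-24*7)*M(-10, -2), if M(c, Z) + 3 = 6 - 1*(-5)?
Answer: -1344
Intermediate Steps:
M(c, Z) = 8 (M(c, Z) = -3 + (6 - 1*(-5)) = -3 + (6 + 5) = -3 + 11 = 8)
(-24*7)*M(-10, -2) = -24*7*8 = -168*8 = -1344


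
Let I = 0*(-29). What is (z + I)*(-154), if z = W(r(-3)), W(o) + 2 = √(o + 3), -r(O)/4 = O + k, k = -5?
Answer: 308 - 154*√35 ≈ -603.08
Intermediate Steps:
r(O) = 20 - 4*O (r(O) = -4*(O - 5) = -4*(-5 + O) = 20 - 4*O)
W(o) = -2 + √(3 + o) (W(o) = -2 + √(o + 3) = -2 + √(3 + o))
z = -2 + √35 (z = -2 + √(3 + (20 - 4*(-3))) = -2 + √(3 + (20 + 12)) = -2 + √(3 + 32) = -2 + √35 ≈ 3.9161)
I = 0
(z + I)*(-154) = ((-2 + √35) + 0)*(-154) = (-2 + √35)*(-154) = 308 - 154*√35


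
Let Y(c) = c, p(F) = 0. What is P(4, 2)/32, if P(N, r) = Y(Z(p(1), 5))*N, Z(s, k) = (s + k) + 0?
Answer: 5/8 ≈ 0.62500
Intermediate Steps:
Z(s, k) = k + s (Z(s, k) = (k + s) + 0 = k + s)
P(N, r) = 5*N (P(N, r) = (5 + 0)*N = 5*N)
P(4, 2)/32 = (5*4)/32 = (1/32)*20 = 5/8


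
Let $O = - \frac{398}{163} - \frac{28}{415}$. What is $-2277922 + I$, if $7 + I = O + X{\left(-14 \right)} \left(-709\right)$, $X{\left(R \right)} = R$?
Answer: $- \frac{153419232669}{67645} \approx -2.268 \cdot 10^{6}$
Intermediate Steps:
$O = - \frac{169734}{67645}$ ($O = \left(-398\right) \frac{1}{163} - \frac{28}{415} = - \frac{398}{163} - \frac{28}{415} = - \frac{169734}{67645} \approx -2.5092$)
$I = \frac{670801021}{67645}$ ($I = -7 - - \frac{671274536}{67645} = -7 + \left(- \frac{169734}{67645} + 9926\right) = -7 + \frac{671274536}{67645} = \frac{670801021}{67645} \approx 9916.5$)
$-2277922 + I = -2277922 + \frac{670801021}{67645} = - \frac{153419232669}{67645}$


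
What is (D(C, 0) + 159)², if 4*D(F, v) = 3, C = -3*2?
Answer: 408321/16 ≈ 25520.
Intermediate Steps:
C = -6
D(F, v) = ¾ (D(F, v) = (¼)*3 = ¾)
(D(C, 0) + 159)² = (¾ + 159)² = (639/4)² = 408321/16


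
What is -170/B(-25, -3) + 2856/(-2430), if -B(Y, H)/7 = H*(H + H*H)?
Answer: -7157/2835 ≈ -2.5245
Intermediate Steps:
B(Y, H) = -7*H*(H + H**2) (B(Y, H) = -7*H*(H + H*H) = -7*H*(H + H**2))
-170/B(-25, -3) + 2856/(-2430) = -170*1/(63*(-1 - 1*(-3))) + 2856/(-2430) = -170*1/(63*(-1 + 3)) + 2856*(-1/2430) = -170/(7*9*2) - 476/405 = -170/126 - 476/405 = -170*1/126 - 476/405 = -85/63 - 476/405 = -7157/2835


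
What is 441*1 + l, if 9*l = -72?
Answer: 433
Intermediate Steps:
l = -8 (l = (⅑)*(-72) = -8)
441*1 + l = 441*1 - 8 = 441 - 8 = 433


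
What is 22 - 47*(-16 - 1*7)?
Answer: 1103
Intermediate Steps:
22 - 47*(-16 - 1*7) = 22 - 47*(-16 - 7) = 22 - 47*(-23) = 22 + 1081 = 1103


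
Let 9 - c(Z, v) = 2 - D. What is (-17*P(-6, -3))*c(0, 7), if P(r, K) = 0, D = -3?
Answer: 0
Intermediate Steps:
c(Z, v) = 4 (c(Z, v) = 9 - (2 - 1*(-3)) = 9 - (2 + 3) = 9 - 1*5 = 9 - 5 = 4)
(-17*P(-6, -3))*c(0, 7) = -17*0*4 = 0*4 = 0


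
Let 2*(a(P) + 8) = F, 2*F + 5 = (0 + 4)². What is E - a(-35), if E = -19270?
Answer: -77059/4 ≈ -19265.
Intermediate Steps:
F = 11/2 (F = -5/2 + (0 + 4)²/2 = -5/2 + (½)*4² = -5/2 + (½)*16 = -5/2 + 8 = 11/2 ≈ 5.5000)
a(P) = -21/4 (a(P) = -8 + (½)*(11/2) = -8 + 11/4 = -21/4)
E - a(-35) = -19270 - 1*(-21/4) = -19270 + 21/4 = -77059/4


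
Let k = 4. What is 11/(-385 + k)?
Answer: -11/381 ≈ -0.028871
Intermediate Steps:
11/(-385 + k) = 11/(-385 + 4) = 11/(-381) = -1/381*11 = -11/381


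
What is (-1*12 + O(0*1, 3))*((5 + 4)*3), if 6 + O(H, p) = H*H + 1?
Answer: -459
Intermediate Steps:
O(H, p) = -5 + H² (O(H, p) = -6 + (H*H + 1) = -6 + (H² + 1) = -6 + (1 + H²) = -5 + H²)
(-1*12 + O(0*1, 3))*((5 + 4)*3) = (-1*12 + (-5 + (0*1)²))*((5 + 4)*3) = (-12 + (-5 + 0²))*(9*3) = (-12 + (-5 + 0))*27 = (-12 - 5)*27 = -17*27 = -459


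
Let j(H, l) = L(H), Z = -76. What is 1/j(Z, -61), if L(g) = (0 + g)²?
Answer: 1/5776 ≈ 0.00017313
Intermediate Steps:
L(g) = g²
j(H, l) = H²
1/j(Z, -61) = 1/((-76)²) = 1/5776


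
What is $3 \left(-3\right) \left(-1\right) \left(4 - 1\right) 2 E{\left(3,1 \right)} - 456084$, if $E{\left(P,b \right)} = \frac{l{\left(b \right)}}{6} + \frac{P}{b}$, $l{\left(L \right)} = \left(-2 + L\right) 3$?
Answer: $-455949$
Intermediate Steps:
$l{\left(L \right)} = -6 + 3 L$
$E{\left(P,b \right)} = -1 + \frac{b}{2} + \frac{P}{b}$ ($E{\left(P,b \right)} = \frac{-6 + 3 b}{6} + \frac{P}{b} = \left(-6 + 3 b\right) \frac{1}{6} + \frac{P}{b} = \left(-1 + \frac{b}{2}\right) + \frac{P}{b} = -1 + \frac{b}{2} + \frac{P}{b}$)
$3 \left(-3\right) \left(-1\right) \left(4 - 1\right) 2 E{\left(3,1 \right)} - 456084 = 3 \left(-3\right) \left(-1\right) \left(4 - 1\right) 2 \left(-1 + \frac{1}{2} \cdot 1 + \frac{3}{1}\right) - 456084 = \left(-9\right) \left(-1\right) 3 \cdot 2 \left(-1 + \frac{1}{2} + 3 \cdot 1\right) - 456084 = 9 \cdot 6 \left(-1 + \frac{1}{2} + 3\right) - 456084 = 54 \cdot \frac{5}{2} - 456084 = 135 - 456084 = -455949$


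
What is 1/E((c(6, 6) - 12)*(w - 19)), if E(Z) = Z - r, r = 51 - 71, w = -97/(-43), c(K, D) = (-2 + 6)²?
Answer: -43/2020 ≈ -0.021287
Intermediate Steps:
c(K, D) = 16 (c(K, D) = 4² = 16)
w = 97/43 (w = -97*(-1/43) = 97/43 ≈ 2.2558)
r = -20
E(Z) = 20 + Z (E(Z) = Z - 1*(-20) = Z + 20 = 20 + Z)
1/E((c(6, 6) - 12)*(w - 19)) = 1/(20 + (16 - 12)*(97/43 - 19)) = 1/(20 + 4*(-720/43)) = 1/(20 - 2880/43) = 1/(-2020/43) = -43/2020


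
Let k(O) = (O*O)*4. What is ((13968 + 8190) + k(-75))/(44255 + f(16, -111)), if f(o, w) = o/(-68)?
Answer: 253062/250777 ≈ 1.0091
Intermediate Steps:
k(O) = 4*O² (k(O) = O²*4 = 4*O²)
f(o, w) = -o/68 (f(o, w) = o*(-1/68) = -o/68)
((13968 + 8190) + k(-75))/(44255 + f(16, -111)) = ((13968 + 8190) + 4*(-75)²)/(44255 - 1/68*16) = (22158 + 4*5625)/(44255 - 4/17) = (22158 + 22500)/(752331/17) = 44658*(17/752331) = 253062/250777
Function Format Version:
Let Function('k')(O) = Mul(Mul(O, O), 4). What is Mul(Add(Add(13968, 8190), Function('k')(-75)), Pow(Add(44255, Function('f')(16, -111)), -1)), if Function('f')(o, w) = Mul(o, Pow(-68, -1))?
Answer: Rational(253062, 250777) ≈ 1.0091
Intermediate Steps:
Function('k')(O) = Mul(4, Pow(O, 2)) (Function('k')(O) = Mul(Pow(O, 2), 4) = Mul(4, Pow(O, 2)))
Function('f')(o, w) = Mul(Rational(-1, 68), o) (Function('f')(o, w) = Mul(o, Rational(-1, 68)) = Mul(Rational(-1, 68), o))
Mul(Add(Add(13968, 8190), Function('k')(-75)), Pow(Add(44255, Function('f')(16, -111)), -1)) = Mul(Add(Add(13968, 8190), Mul(4, Pow(-75, 2))), Pow(Add(44255, Mul(Rational(-1, 68), 16)), -1)) = Mul(Add(22158, Mul(4, 5625)), Pow(Add(44255, Rational(-4, 17)), -1)) = Mul(Add(22158, 22500), Pow(Rational(752331, 17), -1)) = Mul(44658, Rational(17, 752331)) = Rational(253062, 250777)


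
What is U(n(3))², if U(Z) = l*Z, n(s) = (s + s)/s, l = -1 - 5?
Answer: 144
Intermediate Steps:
l = -6
n(s) = 2 (n(s) = (2*s)/s = 2)
U(Z) = -6*Z
U(n(3))² = (-6*2)² = (-12)² = 144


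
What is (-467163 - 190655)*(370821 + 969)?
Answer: -244570154220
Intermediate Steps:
(-467163 - 190655)*(370821 + 969) = -657818*371790 = -244570154220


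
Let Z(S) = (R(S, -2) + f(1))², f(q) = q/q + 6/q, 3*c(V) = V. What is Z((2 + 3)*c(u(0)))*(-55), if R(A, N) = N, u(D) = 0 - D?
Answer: -1375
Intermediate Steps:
u(D) = -D
c(V) = V/3
f(q) = 1 + 6/q
Z(S) = 25 (Z(S) = (-2 + (6 + 1)/1)² = (-2 + 1*7)² = (-2 + 7)² = 5² = 25)
Z((2 + 3)*c(u(0)))*(-55) = 25*(-55) = -1375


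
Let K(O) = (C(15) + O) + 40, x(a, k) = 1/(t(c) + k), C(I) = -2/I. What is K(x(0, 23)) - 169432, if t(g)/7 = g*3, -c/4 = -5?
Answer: -1125610711/6645 ≈ -1.6939e+5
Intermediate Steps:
c = 20 (c = -4*(-5) = 20)
t(g) = 21*g (t(g) = 7*(g*3) = 7*(3*g) = 21*g)
x(a, k) = 1/(420 + k) (x(a, k) = 1/(21*20 + k) = 1/(420 + k))
K(O) = 598/15 + O (K(O) = (-2/15 + O) + 40 = 598/15 + O)
K(x(0, 23)) - 169432 = (598/15 + 1/(420 + 23)) - 169432 = (598/15 + 1/443) - 169432 = 264929/6645 - 169432 = -1125610711/6645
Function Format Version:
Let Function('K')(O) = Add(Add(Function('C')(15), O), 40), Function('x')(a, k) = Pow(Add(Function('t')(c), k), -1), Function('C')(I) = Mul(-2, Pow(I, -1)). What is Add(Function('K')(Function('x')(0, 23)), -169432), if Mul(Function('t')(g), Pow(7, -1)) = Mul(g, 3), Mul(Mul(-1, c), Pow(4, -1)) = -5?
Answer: Rational(-1125610711, 6645) ≈ -1.6939e+5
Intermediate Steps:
c = 20 (c = Mul(-4, -5) = 20)
Function('t')(g) = Mul(21, g) (Function('t')(g) = Mul(7, Mul(g, 3)) = Mul(7, Mul(3, g)) = Mul(21, g))
Function('x')(a, k) = Pow(Add(420, k), -1) (Function('x')(a, k) = Pow(Add(Mul(21, 20), k), -1) = Pow(Add(420, k), -1))
Function('K')(O) = Add(Rational(598, 15), O) (Function('K')(O) = Add(Add(Mul(-2, Pow(15, -1)), O), 40) = Add(Add(Mul(-2, Rational(1, 15)), O), 40) = Add(Add(Rational(-2, 15), O), 40) = Add(Rational(598, 15), O))
Add(Function('K')(Function('x')(0, 23)), -169432) = Add(Add(Rational(598, 15), Pow(Add(420, 23), -1)), -169432) = Add(Add(Rational(598, 15), Pow(443, -1)), -169432) = Add(Add(Rational(598, 15), Rational(1, 443)), -169432) = Add(Rational(264929, 6645), -169432) = Rational(-1125610711, 6645)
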